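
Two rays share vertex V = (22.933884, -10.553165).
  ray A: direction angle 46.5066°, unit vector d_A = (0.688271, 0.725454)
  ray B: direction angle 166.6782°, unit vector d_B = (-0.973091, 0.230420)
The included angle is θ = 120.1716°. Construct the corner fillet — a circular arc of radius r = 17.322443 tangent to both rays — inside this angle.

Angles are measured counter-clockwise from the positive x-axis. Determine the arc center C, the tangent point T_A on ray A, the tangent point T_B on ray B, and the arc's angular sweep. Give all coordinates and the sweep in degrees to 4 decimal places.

bisector direction at 106.5924° = (-0.285561,0.958360)
center distance |VC| = r/sin(θ/2) = 17.322443/sin(60.0858°) = 19.984978
C = V + |VC|·bis = (17.2269,8.5996)
T_A = V + ((C−V)·d_A)·d_A = V + 9.9666·d_A = (29.7936,-3.3229)
T_B = V + ((C−V)·d_B)·d_B = V + 9.9666·d_B = (13.2355,-8.2567)
sweep = 180° − θ = 59.8284°

center=(17.2269,8.5996) T_A=(29.7936,-3.3229) T_B=(13.2355,-8.2567) sweep=59.8284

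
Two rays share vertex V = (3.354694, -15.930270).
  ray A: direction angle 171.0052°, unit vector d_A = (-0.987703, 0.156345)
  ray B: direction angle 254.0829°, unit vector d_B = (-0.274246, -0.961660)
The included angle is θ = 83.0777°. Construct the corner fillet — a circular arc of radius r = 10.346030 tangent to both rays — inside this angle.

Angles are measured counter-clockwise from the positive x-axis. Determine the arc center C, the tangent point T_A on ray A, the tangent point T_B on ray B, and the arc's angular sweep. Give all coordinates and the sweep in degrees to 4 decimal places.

bisector direction at 212.5440° = (-0.842978,-0.537948)
center distance |VC| = r/sin(θ/2) = 10.346030/sin(41.5388°) = 15.601866
C = V + |VC|·bis = (-9.7973,-24.3233)
T_A = V + ((C−V)·d_A)·d_A = V + 11.6781·d_A = (-8.1798,-14.1045)
T_B = V + ((C−V)·d_B)·d_B = V + 11.6781·d_B = (0.1520,-27.1606)
sweep = 180° − θ = 96.9223°

center=(-9.7973,-24.3233) T_A=(-8.1798,-14.1045) T_B=(0.1520,-27.1606) sweep=96.9223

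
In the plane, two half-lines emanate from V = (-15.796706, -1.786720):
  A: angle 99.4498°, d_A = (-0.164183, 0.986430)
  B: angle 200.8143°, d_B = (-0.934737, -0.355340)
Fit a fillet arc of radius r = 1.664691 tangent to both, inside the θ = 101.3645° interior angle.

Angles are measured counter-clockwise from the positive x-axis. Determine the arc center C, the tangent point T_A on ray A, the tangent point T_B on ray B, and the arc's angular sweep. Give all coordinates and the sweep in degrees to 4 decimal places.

center=(-17.6627,-0.7151) T_A=(-16.0206,-0.4418) T_B=(-17.0711,-2.2712) sweep=78.6355

bisector direction at 150.1320° = (-0.867175,0.498003)
center distance |VC| = r/sin(θ/2) = 1.664691/sin(50.6823°) = 2.151753
C = V + |VC|·bis = (-17.6627,-0.7151)
T_A = V + ((C−V)·d_A)·d_A = V + 1.3634·d_A = (-16.0206,-0.4418)
T_B = V + ((C−V)·d_B)·d_B = V + 1.3634·d_B = (-17.0711,-2.2712)
sweep = 180° − θ = 78.6355°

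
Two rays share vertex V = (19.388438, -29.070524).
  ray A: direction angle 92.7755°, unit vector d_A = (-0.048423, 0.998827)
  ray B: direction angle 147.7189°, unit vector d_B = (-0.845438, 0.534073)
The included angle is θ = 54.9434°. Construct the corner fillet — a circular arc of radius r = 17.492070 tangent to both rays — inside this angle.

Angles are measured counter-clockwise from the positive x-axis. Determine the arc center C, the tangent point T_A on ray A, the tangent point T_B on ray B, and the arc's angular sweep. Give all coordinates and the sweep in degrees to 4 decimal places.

center=(0.2878,3.6855) T_A=(17.7594,4.5325) T_B=(-9.0542,-11.1029) sweep=125.0566

bisector direction at 120.2472° = (-0.503732,0.863860)
center distance |VC| = r/sin(θ/2) = 17.492070/sin(27.4717°) = 37.918219
C = V + |VC|·bis = (0.2878,3.6855)
T_A = V + ((C−V)·d_A)·d_A = V + 33.6425·d_A = (17.7594,4.5325)
T_B = V + ((C−V)·d_B)·d_B = V + 33.6425·d_B = (-9.0542,-11.1029)
sweep = 180° − θ = 125.0566°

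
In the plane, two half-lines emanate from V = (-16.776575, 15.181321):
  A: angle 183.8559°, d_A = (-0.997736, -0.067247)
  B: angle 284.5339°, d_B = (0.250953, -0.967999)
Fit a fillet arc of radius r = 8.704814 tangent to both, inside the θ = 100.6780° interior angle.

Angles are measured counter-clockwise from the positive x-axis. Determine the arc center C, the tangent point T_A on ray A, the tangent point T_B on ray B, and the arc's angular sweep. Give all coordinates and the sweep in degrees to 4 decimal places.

bisector direction at 234.1949° = (-0.585030,-0.811012)
center distance |VC| = r/sin(θ/2) = 8.704814/sin(50.3390°) = 11.307388
C = V + |VC|·bis = (-23.3917,6.0109)
T_A = V + ((C−V)·d_A)·d_A = V + 7.2169·d_A = (-23.9771,14.6960)
T_B = V + ((C−V)·d_B)·d_B = V + 7.2169·d_B = (-14.9655,8.1954)
sweep = 180° − θ = 79.3220°

center=(-23.3917,6.0109) T_A=(-23.9771,14.6960) T_B=(-14.9655,8.1954) sweep=79.3220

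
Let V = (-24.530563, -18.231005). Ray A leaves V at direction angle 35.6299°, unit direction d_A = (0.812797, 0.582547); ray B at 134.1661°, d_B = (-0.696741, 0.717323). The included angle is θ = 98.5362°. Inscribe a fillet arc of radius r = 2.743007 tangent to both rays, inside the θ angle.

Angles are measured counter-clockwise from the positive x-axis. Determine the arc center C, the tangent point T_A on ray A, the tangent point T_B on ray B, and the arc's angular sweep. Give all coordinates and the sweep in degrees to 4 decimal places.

bisector direction at 84.8980° = (0.088929,0.996038)
center distance |VC| = r/sin(θ/2) = 2.743007/sin(49.2681°) = 3.619836
C = V + |VC|·bis = (-24.2087,-14.6255)
T_A = V + ((C−V)·d_A)·d_A = V + 2.3620·d_A = (-22.6107,-16.8550)
T_B = V + ((C−V)·d_B)·d_B = V + 2.3620·d_B = (-26.1763,-16.5367)
sweep = 180° − θ = 81.4638°

center=(-24.2087,-14.6255) T_A=(-22.6107,-16.8550) T_B=(-26.1763,-16.5367) sweep=81.4638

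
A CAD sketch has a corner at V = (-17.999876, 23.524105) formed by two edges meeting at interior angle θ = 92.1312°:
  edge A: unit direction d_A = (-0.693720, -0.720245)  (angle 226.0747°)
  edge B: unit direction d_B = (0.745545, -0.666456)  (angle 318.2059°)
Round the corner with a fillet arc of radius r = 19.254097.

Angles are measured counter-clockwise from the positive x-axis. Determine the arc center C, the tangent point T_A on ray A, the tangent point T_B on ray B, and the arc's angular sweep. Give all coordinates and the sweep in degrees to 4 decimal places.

bisector direction at 272.1403° = (0.037347,-0.999302)
center distance |VC| = r/sin(θ/2) = 19.254097/sin(46.0656°) = 26.736801
C = V + |VC|·bis = (-17.0013,-3.1940)
T_A = V + ((C−V)·d_A)·d_A = V + 18.5509·d_A = (-30.8690,10.1629)
T_B = V + ((C−V)·d_B)·d_B = V + 18.5509·d_B = (-4.1693,11.1607)
sweep = 180° − θ = 87.8688°

center=(-17.0013,-3.1940) T_A=(-30.8690,10.1629) T_B=(-4.1693,11.1607) sweep=87.8688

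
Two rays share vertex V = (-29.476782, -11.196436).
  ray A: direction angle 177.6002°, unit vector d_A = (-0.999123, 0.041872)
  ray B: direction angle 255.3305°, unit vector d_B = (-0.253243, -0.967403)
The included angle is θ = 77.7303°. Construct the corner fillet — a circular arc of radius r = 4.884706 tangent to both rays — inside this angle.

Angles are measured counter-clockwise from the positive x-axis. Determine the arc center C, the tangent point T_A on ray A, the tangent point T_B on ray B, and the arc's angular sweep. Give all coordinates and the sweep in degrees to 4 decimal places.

bisector direction at 216.4654° = (-0.804216,-0.594337)
center distance |VC| = r/sin(θ/2) = 4.884706/sin(38.8651°) = 7.784521
C = V + |VC|·bis = (-35.7372,-15.8231)
T_A = V + ((C−V)·d_A)·d_A = V + 6.0612·d_A = (-35.5327,-10.9426)
T_B = V + ((C−V)·d_B)·d_B = V + 6.0612·d_B = (-31.0117,-17.0601)
sweep = 180° − θ = 102.2697°

center=(-35.7372,-15.8231) T_A=(-35.5327,-10.9426) T_B=(-31.0117,-17.0601) sweep=102.2697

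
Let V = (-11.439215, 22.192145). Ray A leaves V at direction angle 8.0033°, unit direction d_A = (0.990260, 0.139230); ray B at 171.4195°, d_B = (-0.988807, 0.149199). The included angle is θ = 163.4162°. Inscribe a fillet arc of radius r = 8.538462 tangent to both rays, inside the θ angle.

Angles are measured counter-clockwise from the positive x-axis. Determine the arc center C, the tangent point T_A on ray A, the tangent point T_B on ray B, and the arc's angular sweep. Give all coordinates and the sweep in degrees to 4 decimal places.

bisector direction at 89.7114° = (0.005037,0.999987)
center distance |VC| = r/sin(θ/2) = 8.538462/sin(81.7081°) = 8.628664
C = V + |VC|·bis = (-11.3958,30.8207)
T_A = V + ((C−V)·d_A)·d_A = V + 1.2444·d_A = (-10.2069,22.3654)
T_B = V + ((C−V)·d_B)·d_B = V + 1.2444·d_B = (-12.6697,22.3778)
sweep = 180° − θ = 16.5838°

center=(-11.3958,30.8207) T_A=(-10.2069,22.3654) T_B=(-12.6697,22.3778) sweep=16.5838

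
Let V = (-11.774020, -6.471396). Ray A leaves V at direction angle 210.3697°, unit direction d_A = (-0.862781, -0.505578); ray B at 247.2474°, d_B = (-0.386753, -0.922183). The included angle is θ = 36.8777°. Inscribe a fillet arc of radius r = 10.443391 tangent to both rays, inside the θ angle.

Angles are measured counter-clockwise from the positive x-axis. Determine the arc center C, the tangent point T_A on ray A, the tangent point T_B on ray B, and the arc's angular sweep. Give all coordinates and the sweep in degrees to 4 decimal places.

center=(-33.5190,-31.3180) T_A=(-38.7990,-22.3076) T_B=(-23.8883,-35.3570) sweep=143.1223

bisector direction at 228.8085° = (-0.658577,-0.752513)
center distance |VC| = r/sin(θ/2) = 10.443391/sin(18.4388°) = 33.018158
C = V + |VC|·bis = (-33.5190,-31.3180)
T_A = V + ((C−V)·d_A)·d_A = V + 31.3231·d_A = (-38.7990,-22.3076)
T_B = V + ((C−V)·d_B)·d_B = V + 31.3231·d_B = (-23.8883,-35.3570)
sweep = 180° − θ = 143.1223°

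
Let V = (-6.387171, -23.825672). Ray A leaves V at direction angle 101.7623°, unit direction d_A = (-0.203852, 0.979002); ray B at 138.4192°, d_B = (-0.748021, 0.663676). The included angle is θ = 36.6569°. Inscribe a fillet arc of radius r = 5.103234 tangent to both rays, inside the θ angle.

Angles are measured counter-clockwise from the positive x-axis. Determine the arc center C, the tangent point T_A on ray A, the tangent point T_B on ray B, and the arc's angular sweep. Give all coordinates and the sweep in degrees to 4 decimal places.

bisector direction at 120.0907° = (-0.501371,0.865232)
center distance |VC| = r/sin(θ/2) = 5.103234/sin(18.3285°) = 16.228365
C = V + |VC|·bis = (-14.5236,-9.7844)
T_A = V + ((C−V)·d_A)·d_A = V + 15.4051·d_A = (-9.5275,-8.7441)
T_B = V + ((C−V)·d_B)·d_B = V + 15.4051·d_B = (-17.9105,-13.6017)
sweep = 180° − θ = 143.3431°

center=(-14.5236,-9.7844) T_A=(-9.5275,-8.7441) T_B=(-17.9105,-13.6017) sweep=143.3431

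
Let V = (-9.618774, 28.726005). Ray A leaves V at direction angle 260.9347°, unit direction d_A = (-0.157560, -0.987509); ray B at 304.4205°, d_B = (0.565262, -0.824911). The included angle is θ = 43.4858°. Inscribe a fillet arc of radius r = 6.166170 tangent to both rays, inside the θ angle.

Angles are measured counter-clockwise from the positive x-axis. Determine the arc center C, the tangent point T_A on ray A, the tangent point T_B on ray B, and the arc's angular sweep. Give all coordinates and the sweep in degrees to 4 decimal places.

bisector direction at 282.6776° = (0.219465,-0.975620)
center distance |VC| = r/sin(θ/2) = 6.166170/sin(21.7429°) = 16.645425
C = V + |VC|·bis = (-5.9657,12.4864)
T_A = V + ((C−V)·d_A)·d_A = V + 15.4612·d_A = (-12.0548,13.4579)
T_B = V + ((C−V)·d_B)·d_B = V + 15.4612·d_B = (-0.8791,15.9719)
sweep = 180° − θ = 136.5142°

center=(-5.9657,12.4864) T_A=(-12.0548,13.4579) T_B=(-0.8791,15.9719) sweep=136.5142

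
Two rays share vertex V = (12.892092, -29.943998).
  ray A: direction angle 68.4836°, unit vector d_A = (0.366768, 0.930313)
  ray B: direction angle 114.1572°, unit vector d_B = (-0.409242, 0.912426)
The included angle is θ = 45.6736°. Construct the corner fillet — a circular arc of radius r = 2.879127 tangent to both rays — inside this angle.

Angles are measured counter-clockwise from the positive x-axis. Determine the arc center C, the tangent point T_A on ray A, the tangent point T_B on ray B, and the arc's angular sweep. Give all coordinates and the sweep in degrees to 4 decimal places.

center=(12.7211,-22.5276) T_A=(15.3996,-23.5836) T_B=(10.0942,-23.7059) sweep=134.3264

bisector direction at 91.3204° = (-0.023043,0.999734)
center distance |VC| = r/sin(θ/2) = 2.879127/sin(22.8368°) = 7.418373
C = V + |VC|·bis = (12.7211,-22.5276)
T_A = V + ((C−V)·d_A)·d_A = V + 6.8369·d_A = (15.3996,-23.5836)
T_B = V + ((C−V)·d_B)·d_B = V + 6.8369·d_B = (10.0942,-23.7059)
sweep = 180° − θ = 134.3264°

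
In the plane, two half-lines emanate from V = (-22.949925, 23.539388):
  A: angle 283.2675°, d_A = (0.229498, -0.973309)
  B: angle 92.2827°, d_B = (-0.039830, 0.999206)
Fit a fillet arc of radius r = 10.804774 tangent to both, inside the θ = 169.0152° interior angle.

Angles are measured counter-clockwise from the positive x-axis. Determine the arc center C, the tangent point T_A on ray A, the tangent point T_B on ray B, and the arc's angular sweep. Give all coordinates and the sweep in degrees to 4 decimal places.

bisector direction at 7.7751° = (0.990807,0.135285)
center distance |VC| = r/sin(θ/2) = 10.804774/sin(84.5076°) = 10.854609
C = V + |VC|·bis = (-12.1951,25.0079)
T_A = V + ((C−V)·d_A)·d_A = V + 1.0389·d_A = (-22.7115,22.5282)
T_B = V + ((C−V)·d_B)·d_B = V + 1.0389·d_B = (-22.9913,24.5775)
sweep = 180° − θ = 10.9848°

center=(-12.1951,25.0079) T_A=(-22.7115,22.5282) T_B=(-22.9913,24.5775) sweep=10.9848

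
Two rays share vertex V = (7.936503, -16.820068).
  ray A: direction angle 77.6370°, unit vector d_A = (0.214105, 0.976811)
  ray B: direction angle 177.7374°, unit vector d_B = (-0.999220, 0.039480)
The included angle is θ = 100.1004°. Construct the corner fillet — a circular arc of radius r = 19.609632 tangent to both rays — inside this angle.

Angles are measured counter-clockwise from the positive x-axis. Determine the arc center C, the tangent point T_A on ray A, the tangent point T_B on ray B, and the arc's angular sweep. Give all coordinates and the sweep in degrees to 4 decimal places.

center=(-7.7017,3.4227) T_A=(11.4532,-0.7758) T_B=(-8.4759,-16.1716) sweep=79.8996

bisector direction at 127.6872° = (-0.611350,0.791360)
center distance |VC| = r/sin(θ/2) = 19.609632/sin(50.0502°) = 25.579761
C = V + |VC|·bis = (-7.7017,3.4227)
T_A = V + ((C−V)·d_A)·d_A = V + 16.4252·d_A = (11.4532,-0.7758)
T_B = V + ((C−V)·d_B)·d_B = V + 16.4252·d_B = (-8.4759,-16.1716)
sweep = 180° − θ = 79.8996°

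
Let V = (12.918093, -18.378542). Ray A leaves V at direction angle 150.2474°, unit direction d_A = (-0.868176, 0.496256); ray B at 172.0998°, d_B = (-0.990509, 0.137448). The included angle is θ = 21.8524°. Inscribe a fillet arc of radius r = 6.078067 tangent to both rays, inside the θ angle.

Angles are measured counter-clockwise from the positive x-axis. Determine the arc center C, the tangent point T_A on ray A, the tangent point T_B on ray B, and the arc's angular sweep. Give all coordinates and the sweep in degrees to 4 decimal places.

bisector direction at 161.1736° = (-0.946501,0.322702)
center distance |VC| = r/sin(θ/2) = 6.078067/sin(10.9262°) = 32.066711
C = V + |VC|·bis = (-17.4331,-8.0306)
T_A = V + ((C−V)·d_A)·d_A = V + 31.4854·d_A = (-14.4168,-2.7537)
T_B = V + ((C−V)·d_B)·d_B = V + 31.4854·d_B = (-18.2685,-14.0509)
sweep = 180° − θ = 158.1476°

center=(-17.4331,-8.0306) T_A=(-14.4168,-2.7537) T_B=(-18.2685,-14.0509) sweep=158.1476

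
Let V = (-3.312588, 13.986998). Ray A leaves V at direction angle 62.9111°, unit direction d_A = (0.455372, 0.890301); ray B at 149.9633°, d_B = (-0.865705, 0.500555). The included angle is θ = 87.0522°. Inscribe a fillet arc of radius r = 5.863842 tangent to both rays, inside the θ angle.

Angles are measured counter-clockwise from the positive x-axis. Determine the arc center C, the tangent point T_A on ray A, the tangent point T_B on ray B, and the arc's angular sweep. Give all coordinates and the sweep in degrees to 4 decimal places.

bisector direction at 106.4372° = (-0.282964,0.959130)
center distance |VC| = r/sin(θ/2) = 5.863842/sin(43.5261°) = 8.514550
C = V + |VC|·bis = (-5.7219,22.1536)
T_A = V + ((C−V)·d_A)·d_A = V + 6.1736·d_A = (-0.5013,19.4833)
T_B = V + ((C−V)·d_B)·d_B = V + 6.1736·d_B = (-8.6571,17.0772)
sweep = 180° − θ = 92.9478°

center=(-5.7219,22.1536) T_A=(-0.5013,19.4833) T_B=(-8.6571,17.0772) sweep=92.9478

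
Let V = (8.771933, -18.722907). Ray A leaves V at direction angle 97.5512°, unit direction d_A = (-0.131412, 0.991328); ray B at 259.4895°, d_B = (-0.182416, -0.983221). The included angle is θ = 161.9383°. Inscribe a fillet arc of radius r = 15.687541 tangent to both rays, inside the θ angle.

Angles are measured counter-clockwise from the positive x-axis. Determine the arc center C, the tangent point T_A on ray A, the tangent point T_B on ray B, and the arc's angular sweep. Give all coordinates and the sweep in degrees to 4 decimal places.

bisector direction at 178.5204° = (-0.999667,0.025822)
center distance |VC| = r/sin(θ/2) = 15.687541/sin(80.9691°) = 15.884445
C = V + |VC|·bis = (-7.1072,-18.3127)
T_A = V + ((C−V)·d_A)·d_A = V + 2.4933·d_A = (8.4443,-16.2512)
T_B = V + ((C−V)·d_B)·d_B = V + 2.4933·d_B = (8.3171,-21.1744)
sweep = 180° − θ = 18.0617°

center=(-7.1072,-18.3127) T_A=(8.4443,-16.2512) T_B=(8.3171,-21.1744) sweep=18.0617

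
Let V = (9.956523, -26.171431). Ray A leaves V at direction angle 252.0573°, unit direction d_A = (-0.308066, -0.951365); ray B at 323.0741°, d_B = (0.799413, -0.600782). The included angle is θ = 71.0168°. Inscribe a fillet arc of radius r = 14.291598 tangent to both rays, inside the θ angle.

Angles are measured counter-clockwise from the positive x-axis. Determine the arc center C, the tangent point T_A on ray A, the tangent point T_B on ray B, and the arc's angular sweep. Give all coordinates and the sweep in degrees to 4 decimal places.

center=(17.3825,-49.6299) T_A=(3.7860,-45.2271) T_B=(25.9687,-38.2050) sweep=108.9832

bisector direction at 287.5657° = (0.301799,-0.953372)
center distance |VC| = r/sin(θ/2) = 14.291598/sin(35.5084°) = 24.605801
C = V + |VC|·bis = (17.3825,-49.6299)
T_A = V + ((C−V)·d_A)·d_A = V + 20.0299·d_A = (3.7860,-45.2271)
T_B = V + ((C−V)·d_B)·d_B = V + 20.0299·d_B = (25.9687,-38.2050)
sweep = 180° − θ = 108.9832°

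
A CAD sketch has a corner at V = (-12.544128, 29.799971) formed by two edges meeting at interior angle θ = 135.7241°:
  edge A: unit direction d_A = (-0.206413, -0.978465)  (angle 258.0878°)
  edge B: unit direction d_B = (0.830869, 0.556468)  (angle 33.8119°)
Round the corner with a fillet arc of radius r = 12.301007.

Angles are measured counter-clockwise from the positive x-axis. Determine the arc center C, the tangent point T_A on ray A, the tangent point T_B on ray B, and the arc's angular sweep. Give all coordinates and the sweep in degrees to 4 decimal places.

center=(-1.5410,22.3642) T_A=(-13.5771,24.9033) T_B=(-8.3861,32.5848) sweep=44.2759

bisector direction at 325.9498° = (0.828548,-0.559918)
center distance |VC| = r/sin(θ/2) = 12.301007/sin(67.8620°) = 13.280020
C = V + |VC|·bis = (-1.5410,22.3642)
T_A = V + ((C−V)·d_A)·d_A = V + 5.0044·d_A = (-13.5771,24.9033)
T_B = V + ((C−V)·d_B)·d_B = V + 5.0044·d_B = (-8.3861,32.5848)
sweep = 180° − θ = 44.2759°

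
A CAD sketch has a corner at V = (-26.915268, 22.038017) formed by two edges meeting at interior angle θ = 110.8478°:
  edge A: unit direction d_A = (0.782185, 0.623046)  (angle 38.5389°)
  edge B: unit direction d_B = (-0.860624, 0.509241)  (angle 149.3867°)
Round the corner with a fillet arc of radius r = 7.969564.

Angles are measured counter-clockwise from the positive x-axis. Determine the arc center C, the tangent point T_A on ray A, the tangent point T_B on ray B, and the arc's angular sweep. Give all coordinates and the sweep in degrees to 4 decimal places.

bisector direction at 93.9628° = (-0.069109,0.997609)
center distance |VC| = r/sin(θ/2) = 7.969564/sin(55.4239°) = 9.679164
C = V + |VC|·bis = (-27.5842,31.6940)
T_A = V + ((C−V)·d_A)·d_A = V + 5.4929·d_A = (-22.6188,25.4604)
T_B = V + ((C−V)·d_B)·d_B = V + 5.4929·d_B = (-31.6426,24.8352)
sweep = 180° − θ = 69.1522°

center=(-27.5842,31.6940) T_A=(-22.6188,25.4604) T_B=(-31.6426,24.8352) sweep=69.1522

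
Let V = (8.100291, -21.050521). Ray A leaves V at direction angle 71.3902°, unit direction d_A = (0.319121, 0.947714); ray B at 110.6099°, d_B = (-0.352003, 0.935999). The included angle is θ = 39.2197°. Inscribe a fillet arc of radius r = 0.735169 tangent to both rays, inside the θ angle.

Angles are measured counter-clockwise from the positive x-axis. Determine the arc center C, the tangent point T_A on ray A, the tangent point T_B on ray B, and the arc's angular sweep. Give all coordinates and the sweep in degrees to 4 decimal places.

center=(8.0621,-18.8603) T_A=(8.7588,-19.0949) T_B=(7.3739,-19.1191) sweep=140.7803

bisector direction at 91.0001° = (-0.017453,0.999848)
center distance |VC| = r/sin(θ/2) = 0.735169/sin(19.6099°) = 2.190523
C = V + |VC|·bis = (8.0621,-18.8603)
T_A = V + ((C−V)·d_A)·d_A = V + 2.0635·d_A = (8.7588,-19.0949)
T_B = V + ((C−V)·d_B)·d_B = V + 2.0635·d_B = (7.3739,-19.1191)
sweep = 180° − θ = 140.7803°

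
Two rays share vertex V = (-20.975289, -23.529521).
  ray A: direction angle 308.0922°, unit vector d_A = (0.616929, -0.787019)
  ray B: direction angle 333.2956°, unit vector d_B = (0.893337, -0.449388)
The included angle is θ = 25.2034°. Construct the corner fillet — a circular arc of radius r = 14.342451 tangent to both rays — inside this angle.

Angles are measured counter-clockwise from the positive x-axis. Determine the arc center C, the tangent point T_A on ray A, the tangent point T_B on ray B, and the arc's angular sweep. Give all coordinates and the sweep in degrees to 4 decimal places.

bisector direction at 320.6939° = (0.773773,-0.633463)
center distance |VC| = r/sin(θ/2) = 14.342451/sin(12.6017°) = 65.739133
C = V + |VC|·bis = (29.8919,-65.1728)
T_A = V + ((C−V)·d_A)·d_A = V + 64.1555·d_A = (18.6041,-74.0211)
T_B = V + ((C−V)·d_B)·d_B = V + 64.1555·d_B = (36.3372,-52.3602)
sweep = 180° − θ = 154.7966°

center=(29.8919,-65.1728) T_A=(18.6041,-74.0211) T_B=(36.3372,-52.3602) sweep=154.7966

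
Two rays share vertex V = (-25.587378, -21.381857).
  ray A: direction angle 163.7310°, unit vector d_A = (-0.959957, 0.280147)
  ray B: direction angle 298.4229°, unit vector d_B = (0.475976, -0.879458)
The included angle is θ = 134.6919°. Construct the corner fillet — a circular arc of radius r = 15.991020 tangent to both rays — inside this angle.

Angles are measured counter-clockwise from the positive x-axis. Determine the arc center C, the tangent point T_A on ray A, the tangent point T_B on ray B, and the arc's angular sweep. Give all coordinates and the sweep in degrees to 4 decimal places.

center=(-36.4741,-34.8628) T_A=(-31.9943,-19.5121) T_B=(-22.4107,-27.2515) sweep=45.3081

bisector direction at 231.0769° = (-0.628276,-0.777990)
center distance |VC| = r/sin(θ/2) = 15.991020/sin(67.3460°) = 17.327916
C = V + |VC|·bis = (-36.4741,-34.8628)
T_A = V + ((C−V)·d_A)·d_A = V + 6.6741·d_A = (-31.9943,-19.5121)
T_B = V + ((C−V)·d_B)·d_B = V + 6.6741·d_B = (-22.4107,-27.2515)
sweep = 180° − θ = 45.3081°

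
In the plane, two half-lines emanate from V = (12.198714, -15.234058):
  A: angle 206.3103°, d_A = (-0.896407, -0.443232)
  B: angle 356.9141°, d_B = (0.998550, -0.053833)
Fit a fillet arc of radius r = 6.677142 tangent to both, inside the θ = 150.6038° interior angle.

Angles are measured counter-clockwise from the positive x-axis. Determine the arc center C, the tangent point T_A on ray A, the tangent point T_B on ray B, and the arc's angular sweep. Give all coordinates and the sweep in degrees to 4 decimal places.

bisector direction at 281.6122° = (0.201286,-0.979532)
center distance |VC| = r/sin(θ/2) = 6.677142/sin(75.3019°) = 6.903036
C = V + |VC|·bis = (13.5882,-21.9958)
T_A = V + ((C−V)·d_A)·d_A = V + 1.7515·d_A = (10.6287,-16.0104)
T_B = V + ((C−V)·d_B)·d_B = V + 1.7515·d_B = (13.9477,-15.3283)
sweep = 180° − θ = 29.3962°

center=(13.5882,-21.9958) T_A=(10.6287,-16.0104) T_B=(13.9477,-15.3283) sweep=29.3962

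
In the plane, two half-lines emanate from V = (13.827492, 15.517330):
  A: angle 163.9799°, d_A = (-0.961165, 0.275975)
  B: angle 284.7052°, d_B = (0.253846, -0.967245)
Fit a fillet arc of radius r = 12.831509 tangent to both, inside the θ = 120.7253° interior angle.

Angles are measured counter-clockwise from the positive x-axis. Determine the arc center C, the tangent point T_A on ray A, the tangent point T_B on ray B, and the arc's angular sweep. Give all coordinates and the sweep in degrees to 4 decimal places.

center=(3.2695,5.1989) T_A=(6.8106,17.5320) T_B=(15.6807,8.4561) sweep=59.2747

bisector direction at 224.3425° = (-0.715174,-0.698947)
center distance |VC| = r/sin(θ/2) = 12.831509/sin(60.3627°) = 14.762898
C = V + |VC|·bis = (3.2695,5.1989)
T_A = V + ((C−V)·d_A)·d_A = V + 7.3004·d_A = (6.8106,17.5320)
T_B = V + ((C−V)·d_B)·d_B = V + 7.3004·d_B = (15.6807,8.4561)
sweep = 180° − θ = 59.2747°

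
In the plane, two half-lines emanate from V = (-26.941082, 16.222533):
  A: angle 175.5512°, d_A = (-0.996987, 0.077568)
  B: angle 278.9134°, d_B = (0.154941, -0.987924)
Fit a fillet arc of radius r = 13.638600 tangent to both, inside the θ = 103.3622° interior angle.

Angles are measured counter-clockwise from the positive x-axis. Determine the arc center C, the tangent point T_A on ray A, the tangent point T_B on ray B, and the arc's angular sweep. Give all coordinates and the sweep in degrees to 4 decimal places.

bisector direction at 227.2323° = (-0.679028,-0.734113)
center distance |VC| = r/sin(θ/2) = 13.638600/sin(51.6811°) = 17.383493
C = V + |VC|·bis = (-38.7450,3.4611)
T_A = V + ((C−V)·d_A)·d_A = V + 10.7784·d_A = (-37.6870,17.0586)
T_B = V + ((C−V)·d_B)·d_B = V + 10.7784·d_B = (-25.2711,5.5743)
sweep = 180° − θ = 76.6378°

center=(-38.7450,3.4611) T_A=(-37.6870,17.0586) T_B=(-25.2711,5.5743) sweep=76.6378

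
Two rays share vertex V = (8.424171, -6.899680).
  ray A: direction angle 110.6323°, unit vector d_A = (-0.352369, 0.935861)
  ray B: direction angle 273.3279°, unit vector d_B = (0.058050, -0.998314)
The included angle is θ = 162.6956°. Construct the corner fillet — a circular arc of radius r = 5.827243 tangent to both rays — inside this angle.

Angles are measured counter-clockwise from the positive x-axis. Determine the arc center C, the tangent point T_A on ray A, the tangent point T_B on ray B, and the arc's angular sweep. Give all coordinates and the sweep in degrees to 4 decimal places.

bisector direction at 191.9801° = (-0.978220,-0.207572)
center distance |VC| = r/sin(θ/2) = 5.827243/sin(81.3478°) = 5.894322
C = V + |VC|·bis = (2.6582,-8.1232)
T_A = V + ((C−V)·d_A)·d_A = V + 0.8867·d_A = (8.1117,-6.0698)
T_B = V + ((C−V)·d_B)·d_B = V + 0.8867·d_B = (8.4756,-7.7849)
sweep = 180° − θ = 17.3044°

center=(2.6582,-8.1232) T_A=(8.1117,-6.0698) T_B=(8.4756,-7.7849) sweep=17.3044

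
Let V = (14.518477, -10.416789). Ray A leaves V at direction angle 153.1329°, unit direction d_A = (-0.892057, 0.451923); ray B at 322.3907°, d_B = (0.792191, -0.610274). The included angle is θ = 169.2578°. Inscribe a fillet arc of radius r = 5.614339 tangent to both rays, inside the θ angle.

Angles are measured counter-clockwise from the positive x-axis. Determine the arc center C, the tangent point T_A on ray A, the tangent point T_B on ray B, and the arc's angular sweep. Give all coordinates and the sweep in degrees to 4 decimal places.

center=(11.5104,-15.1866) T_A=(14.0476,-10.1782) T_B=(14.9366,-10.7389) sweep=10.7422

bisector direction at 237.7618° = (-0.533440,-0.845838)
center distance |VC| = r/sin(θ/2) = 5.614339/sin(84.6289°) = 5.639099
C = V + |VC|·bis = (11.5104,-15.1866)
T_A = V + ((C−V)·d_A)·d_A = V + 0.5279·d_A = (14.0476,-10.1782)
T_B = V + ((C−V)·d_B)·d_B = V + 0.5279·d_B = (14.9366,-10.7389)
sweep = 180° − θ = 10.7422°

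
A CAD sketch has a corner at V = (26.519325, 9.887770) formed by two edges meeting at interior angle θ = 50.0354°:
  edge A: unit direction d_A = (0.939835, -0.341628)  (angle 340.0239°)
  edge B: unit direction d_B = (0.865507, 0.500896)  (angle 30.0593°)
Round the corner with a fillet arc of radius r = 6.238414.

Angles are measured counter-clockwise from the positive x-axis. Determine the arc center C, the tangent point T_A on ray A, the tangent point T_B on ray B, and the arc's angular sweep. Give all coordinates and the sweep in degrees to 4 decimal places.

bisector direction at 5.0416° = (0.996131,0.087879)
center distance |VC| = r/sin(θ/2) = 6.238414/sin(25.0177°) = 14.751573
C = V + |VC|·bis = (41.2138,11.1841)
T_A = V + ((C−V)·d_A)·d_A = V + 13.3675·d_A = (39.0826,5.3210)
T_B = V + ((C−V)·d_B)·d_B = V + 13.3675·d_B = (38.0890,16.5835)
sweep = 180° − θ = 129.9646°

center=(41.2138,11.1841) T_A=(39.0826,5.3210) T_B=(38.0890,16.5835) sweep=129.9646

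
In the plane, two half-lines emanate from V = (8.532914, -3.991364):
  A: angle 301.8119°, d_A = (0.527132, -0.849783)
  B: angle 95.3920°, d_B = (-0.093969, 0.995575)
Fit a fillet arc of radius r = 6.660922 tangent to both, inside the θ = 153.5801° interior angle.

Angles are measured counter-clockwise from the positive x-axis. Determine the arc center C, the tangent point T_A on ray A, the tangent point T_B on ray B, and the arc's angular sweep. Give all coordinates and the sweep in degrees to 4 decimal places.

bisector direction at 18.6019° = (0.947758,0.318992)
center distance |VC| = r/sin(θ/2) = 6.660922/sin(76.7900°) = 6.841966
C = V + |VC|·bis = (15.0174,-1.8088)
T_A = V + ((C−V)·d_A)·d_A = V + 1.5635·d_A = (9.3571,-5.3200)
T_B = V + ((C−V)·d_B)·d_B = V + 1.5635·d_B = (8.3860,-2.4348)
sweep = 180° − θ = 26.4199°

center=(15.0174,-1.8088) T_A=(9.3571,-5.3200) T_B=(8.3860,-2.4348) sweep=26.4199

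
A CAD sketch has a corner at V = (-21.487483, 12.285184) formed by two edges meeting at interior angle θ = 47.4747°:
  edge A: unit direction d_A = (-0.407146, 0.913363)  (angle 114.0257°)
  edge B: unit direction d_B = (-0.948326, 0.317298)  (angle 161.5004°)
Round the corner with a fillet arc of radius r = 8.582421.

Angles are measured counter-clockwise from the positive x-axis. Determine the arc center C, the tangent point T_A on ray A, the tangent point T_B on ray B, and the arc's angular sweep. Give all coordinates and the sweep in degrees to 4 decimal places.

center=(-37.2725,26.6167) T_A=(-29.4336,30.1110) T_B=(-39.9957,18.4778) sweep=132.5253

bisector direction at 137.7630° = (-0.740371,0.672198)
center distance |VC| = r/sin(θ/2) = 8.582421/sin(23.7373°) = 21.320423
C = V + |VC|·bis = (-37.2725,26.6167)
T_A = V + ((C−V)·d_A)·d_A = V + 19.5167·d_A = (-29.4336,30.1110)
T_B = V + ((C−V)·d_B)·d_B = V + 19.5167·d_B = (-39.9957,18.4778)
sweep = 180° − θ = 132.5253°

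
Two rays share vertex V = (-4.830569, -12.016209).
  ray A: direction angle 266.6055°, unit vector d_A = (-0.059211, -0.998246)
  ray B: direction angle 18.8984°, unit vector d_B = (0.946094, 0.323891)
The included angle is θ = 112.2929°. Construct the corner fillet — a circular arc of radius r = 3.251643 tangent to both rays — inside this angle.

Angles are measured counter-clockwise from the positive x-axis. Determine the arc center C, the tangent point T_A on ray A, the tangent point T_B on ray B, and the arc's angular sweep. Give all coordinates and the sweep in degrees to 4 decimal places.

center=(-1.7138,-14.3861) T_A=(-4.9597,-14.1936) T_B=(-2.7670,-11.3097) sweep=67.7071

bisector direction at 322.7520° = (0.796023,-0.605267)
center distance |VC| = r/sin(θ/2) = 3.251643/sin(56.1465°) = 3.915452
C = V + |VC|·bis = (-1.7138,-14.3861)
T_A = V + ((C−V)·d_A)·d_A = V + 2.1812·d_A = (-4.9597,-14.1936)
T_B = V + ((C−V)·d_B)·d_B = V + 2.1812·d_B = (-2.7670,-11.3097)
sweep = 180° − θ = 67.7071°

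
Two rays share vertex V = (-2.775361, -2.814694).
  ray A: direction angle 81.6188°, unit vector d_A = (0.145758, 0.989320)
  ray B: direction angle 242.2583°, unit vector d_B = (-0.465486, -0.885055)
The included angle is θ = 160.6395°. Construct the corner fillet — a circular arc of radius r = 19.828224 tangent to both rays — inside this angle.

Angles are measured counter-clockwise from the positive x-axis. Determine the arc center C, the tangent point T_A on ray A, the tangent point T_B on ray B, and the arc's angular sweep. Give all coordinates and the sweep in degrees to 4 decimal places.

center=(-21.8988,3.4216) T_A=(-2.2824,0.5315) T_B=(-4.3498,-5.8082) sweep=19.3605

bisector direction at 161.9385° = (-0.950725,0.310037)
center distance |VC| = r/sin(θ/2) = 19.828224/sin(80.3197°) = 20.114626
C = V + |VC|·bis = (-21.8988,3.4216)
T_A = V + ((C−V)·d_A)·d_A = V + 3.3823·d_A = (-2.2824,0.5315)
T_B = V + ((C−V)·d_B)·d_B = V + 3.3823·d_B = (-4.3498,-5.8082)
sweep = 180° − θ = 19.3605°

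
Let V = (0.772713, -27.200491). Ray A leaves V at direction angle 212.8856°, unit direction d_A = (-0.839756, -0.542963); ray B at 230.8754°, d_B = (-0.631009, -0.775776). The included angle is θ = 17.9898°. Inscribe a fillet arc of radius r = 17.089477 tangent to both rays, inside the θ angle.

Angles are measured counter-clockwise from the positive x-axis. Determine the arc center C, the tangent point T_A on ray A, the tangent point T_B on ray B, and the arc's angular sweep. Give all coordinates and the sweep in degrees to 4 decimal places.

bisector direction at 221.8805° = (-0.744539,-0.667579)
center distance |VC| = r/sin(θ/2) = 17.089477/sin(8.9949°) = 109.305112
C = V + |VC|·bis = (-80.6092,-100.1703)
T_A = V + ((C−V)·d_A)·d_A = V + 107.9609·d_A = (-89.8881,-85.8193)
T_B = V + ((C−V)·d_B)·d_B = V + 107.9609·d_B = (-67.3516,-110.9539)
sweep = 180° − θ = 162.0102°

center=(-80.6092,-100.1703) T_A=(-89.8881,-85.8193) T_B=(-67.3516,-110.9539) sweep=162.0102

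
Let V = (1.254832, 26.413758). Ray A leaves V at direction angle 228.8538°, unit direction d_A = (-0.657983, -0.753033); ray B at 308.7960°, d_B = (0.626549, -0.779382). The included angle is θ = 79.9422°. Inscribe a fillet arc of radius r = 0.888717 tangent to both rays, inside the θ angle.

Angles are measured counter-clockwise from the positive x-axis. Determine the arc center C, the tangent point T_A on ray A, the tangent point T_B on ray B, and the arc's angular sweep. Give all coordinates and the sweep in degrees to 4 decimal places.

center=(1.2265,25.0306) T_A=(0.5572,25.6154) T_B=(1.9191,25.5874) sweep=100.0578

bisector direction at 268.8249° = (-0.020508,-0.999790)
center distance |VC| = r/sin(θ/2) = 0.888717/sin(39.9711°) = 1.383430
C = V + |VC|·bis = (1.2265,25.0306)
T_A = V + ((C−V)·d_A)·d_A = V + 1.0602·d_A = (0.5572,25.6154)
T_B = V + ((C−V)·d_B)·d_B = V + 1.0602·d_B = (1.9191,25.5874)
sweep = 180° − θ = 100.0578°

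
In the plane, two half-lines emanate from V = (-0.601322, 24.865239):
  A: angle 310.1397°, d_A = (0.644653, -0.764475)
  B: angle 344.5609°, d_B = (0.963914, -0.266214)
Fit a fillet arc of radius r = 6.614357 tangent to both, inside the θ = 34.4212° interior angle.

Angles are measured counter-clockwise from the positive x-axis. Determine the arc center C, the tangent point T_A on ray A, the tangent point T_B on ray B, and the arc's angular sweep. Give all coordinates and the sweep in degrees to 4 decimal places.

bisector direction at 327.3503° = (0.841985,-0.539501)
center distance |VC| = r/sin(θ/2) = 6.614357/sin(17.2106°) = 22.354503
C = V + |VC|·bis = (18.2208,12.8050)
T_A = V + ((C−V)·d_A)·d_A = V + 21.3535·d_A = (13.1643,8.5410)
T_B = V + ((C−V)·d_B)·d_B = V + 21.3535·d_B = (19.9817,19.1806)
sweep = 180° − θ = 145.5788°

center=(18.2208,12.8050) T_A=(13.1643,8.5410) T_B=(19.9817,19.1806) sweep=145.5788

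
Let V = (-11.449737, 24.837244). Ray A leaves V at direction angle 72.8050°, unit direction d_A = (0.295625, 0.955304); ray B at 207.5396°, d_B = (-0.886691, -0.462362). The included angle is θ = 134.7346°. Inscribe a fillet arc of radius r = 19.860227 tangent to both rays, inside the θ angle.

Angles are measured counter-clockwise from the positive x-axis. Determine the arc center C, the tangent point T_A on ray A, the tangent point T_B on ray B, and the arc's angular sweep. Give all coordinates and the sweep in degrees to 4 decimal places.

center=(-27.9744,38.6186) T_A=(-9.0019,32.7475) T_B=(-18.7918,21.0087) sweep=45.2654

bisector direction at 140.1723° = (-0.767974,0.640481)
center distance |VC| = r/sin(θ/2) = 19.860227/sin(67.3673°) = 21.517255
C = V + |VC|·bis = (-27.9744,38.6186)
T_A = V + ((C−V)·d_A)·d_A = V + 8.2803·d_A = (-9.0019,32.7475)
T_B = V + ((C−V)·d_B)·d_B = V + 8.2803·d_B = (-18.7918,21.0087)
sweep = 180° − θ = 45.2654°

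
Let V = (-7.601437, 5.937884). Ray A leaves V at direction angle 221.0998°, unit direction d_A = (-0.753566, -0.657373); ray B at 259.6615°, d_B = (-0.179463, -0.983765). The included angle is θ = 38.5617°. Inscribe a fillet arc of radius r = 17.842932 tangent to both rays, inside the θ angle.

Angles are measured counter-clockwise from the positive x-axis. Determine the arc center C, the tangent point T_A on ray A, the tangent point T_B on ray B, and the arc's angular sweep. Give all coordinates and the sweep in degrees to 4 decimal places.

bisector direction at 240.3806° = (-0.494235,-0.869328)
center distance |VC| = r/sin(θ/2) = 17.842932/sin(19.2809°) = 54.036917
C = V + |VC|·bis = (-34.3084,-41.0379)
T_A = V + ((C−V)·d_A)·d_A = V + 51.0061·d_A = (-46.0379,-27.5921)
T_B = V + ((C−V)·d_B)·d_B = V + 51.0061·d_B = (-16.7552,-44.2401)
sweep = 180° − θ = 141.4383°

center=(-34.3084,-41.0379) T_A=(-46.0379,-27.5921) T_B=(-16.7552,-44.2401) sweep=141.4383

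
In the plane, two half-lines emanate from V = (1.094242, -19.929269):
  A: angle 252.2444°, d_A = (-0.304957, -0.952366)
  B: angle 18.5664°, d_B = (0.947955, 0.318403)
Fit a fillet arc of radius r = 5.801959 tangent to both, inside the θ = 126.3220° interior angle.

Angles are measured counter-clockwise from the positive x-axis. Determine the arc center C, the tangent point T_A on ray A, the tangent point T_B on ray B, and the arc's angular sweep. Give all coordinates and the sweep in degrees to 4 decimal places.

bisector direction at 315.4054° = (0.712092,-0.702086)
center distance |VC| = r/sin(θ/2) = 5.801959/sin(63.1610°) = 6.502407
C = V + |VC|·bis = (5.7246,-24.4945)
T_A = V + ((C−V)·d_A)·d_A = V + 2.9357·d_A = (0.1990,-22.7252)
T_B = V + ((C−V)·d_B)·d_B = V + 2.9357·d_B = (3.8772,-18.9945)
sweep = 180° − θ = 53.6780°

center=(5.7246,-24.4945) T_A=(0.1990,-22.7252) T_B=(3.8772,-18.9945) sweep=53.6780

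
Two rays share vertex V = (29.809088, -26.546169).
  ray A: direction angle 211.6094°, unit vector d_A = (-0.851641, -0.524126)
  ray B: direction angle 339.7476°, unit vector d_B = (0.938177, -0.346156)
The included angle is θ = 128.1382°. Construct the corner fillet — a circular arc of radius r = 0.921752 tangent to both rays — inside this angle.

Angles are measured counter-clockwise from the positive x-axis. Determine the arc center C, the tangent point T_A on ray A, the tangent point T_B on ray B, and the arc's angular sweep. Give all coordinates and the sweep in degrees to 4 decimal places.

center=(29.9105,-27.5661) T_A=(29.4274,-26.7811) T_B=(30.2296,-26.7013) sweep=51.8618

bisector direction at 275.6785° = (0.098946,-0.995093)
center distance |VC| = r/sin(θ/2) = 0.921752/sin(64.0691°) = 1.024941
C = V + |VC|·bis = (29.9105,-27.5661)
T_A = V + ((C−V)·d_A)·d_A = V + 0.4482·d_A = (29.4274,-26.7811)
T_B = V + ((C−V)·d_B)·d_B = V + 0.4482·d_B = (30.2296,-26.7013)
sweep = 180° − θ = 51.8618°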